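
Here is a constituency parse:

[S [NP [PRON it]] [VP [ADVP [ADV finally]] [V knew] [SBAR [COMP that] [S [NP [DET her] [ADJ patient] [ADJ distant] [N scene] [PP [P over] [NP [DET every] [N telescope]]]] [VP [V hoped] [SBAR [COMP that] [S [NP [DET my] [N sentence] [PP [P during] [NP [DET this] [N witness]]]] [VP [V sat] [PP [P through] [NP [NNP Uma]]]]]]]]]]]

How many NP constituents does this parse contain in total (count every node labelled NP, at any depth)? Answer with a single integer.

Listing each NP by its span: [NP it]; [NP her patient distant scene over every telescope]; [NP every telescope]; [NP my sentence during this witness]; [NP this witness]; [NP Uma] — that makes 6.

6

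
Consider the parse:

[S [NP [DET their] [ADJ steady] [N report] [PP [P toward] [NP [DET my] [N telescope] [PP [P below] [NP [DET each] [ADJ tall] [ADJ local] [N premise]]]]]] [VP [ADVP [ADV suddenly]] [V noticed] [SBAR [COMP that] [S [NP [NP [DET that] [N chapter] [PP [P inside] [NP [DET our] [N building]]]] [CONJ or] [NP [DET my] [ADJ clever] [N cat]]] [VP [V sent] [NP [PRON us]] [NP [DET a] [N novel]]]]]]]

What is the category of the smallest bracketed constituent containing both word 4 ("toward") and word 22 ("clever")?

S

Both words fall inside [S their steady report toward my telescope below each tall local premise suddenly noticed that that chapter inside our building or my clever cat sent us a novel] (words 1–27), and no smaller constituent contains them both. Label: S.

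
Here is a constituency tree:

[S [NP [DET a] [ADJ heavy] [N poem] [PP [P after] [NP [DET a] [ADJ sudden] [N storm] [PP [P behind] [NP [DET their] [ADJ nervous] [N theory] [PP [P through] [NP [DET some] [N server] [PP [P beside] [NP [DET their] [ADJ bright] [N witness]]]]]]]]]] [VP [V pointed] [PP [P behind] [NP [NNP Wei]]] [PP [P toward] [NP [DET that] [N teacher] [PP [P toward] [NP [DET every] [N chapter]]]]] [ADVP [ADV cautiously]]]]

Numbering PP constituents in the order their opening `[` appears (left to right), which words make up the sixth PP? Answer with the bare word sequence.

Opening `[PP` markers occur at word positions 4, 8, 12, 15, 20, 22, 25; the sixth of these opens the constituent [PP toward that teacher toward every chapter].

toward that teacher toward every chapter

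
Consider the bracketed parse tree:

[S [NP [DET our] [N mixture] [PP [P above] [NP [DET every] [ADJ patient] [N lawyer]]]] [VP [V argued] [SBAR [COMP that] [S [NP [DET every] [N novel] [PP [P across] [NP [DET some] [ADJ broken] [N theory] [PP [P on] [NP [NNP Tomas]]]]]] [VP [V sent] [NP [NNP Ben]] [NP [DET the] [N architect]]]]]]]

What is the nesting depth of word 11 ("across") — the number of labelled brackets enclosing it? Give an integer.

7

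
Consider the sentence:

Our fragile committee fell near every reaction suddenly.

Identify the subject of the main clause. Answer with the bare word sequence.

"our fragile committee" is the NP that combines with the VP headed by "fell" to form the main clause — the subject.

our fragile committee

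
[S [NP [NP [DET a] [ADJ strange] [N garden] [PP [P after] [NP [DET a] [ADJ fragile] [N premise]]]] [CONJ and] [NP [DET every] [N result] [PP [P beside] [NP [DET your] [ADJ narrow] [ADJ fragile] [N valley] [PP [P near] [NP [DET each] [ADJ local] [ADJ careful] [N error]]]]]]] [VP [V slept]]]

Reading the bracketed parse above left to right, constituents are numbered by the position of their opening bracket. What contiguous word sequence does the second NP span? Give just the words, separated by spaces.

a strange garden after a fragile premise

Opening `[NP` markers occur at word positions 1, 1, 5, 9, 12, 17; the second of these opens the constituent [NP a strange garden after a fragile premise].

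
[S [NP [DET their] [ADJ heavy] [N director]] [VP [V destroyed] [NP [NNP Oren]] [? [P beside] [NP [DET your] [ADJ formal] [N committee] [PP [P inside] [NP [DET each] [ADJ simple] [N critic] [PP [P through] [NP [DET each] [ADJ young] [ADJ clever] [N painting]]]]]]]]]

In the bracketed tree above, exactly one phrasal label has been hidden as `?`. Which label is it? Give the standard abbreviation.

PP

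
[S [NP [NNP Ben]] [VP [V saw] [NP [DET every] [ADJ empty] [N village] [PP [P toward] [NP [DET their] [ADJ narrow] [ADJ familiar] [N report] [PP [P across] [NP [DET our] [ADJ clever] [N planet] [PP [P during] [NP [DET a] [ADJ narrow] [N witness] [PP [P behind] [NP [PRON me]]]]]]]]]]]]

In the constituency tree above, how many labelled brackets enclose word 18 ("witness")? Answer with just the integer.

The word sits inside N, which is inside NP, inside PP, inside NP, inside PP, inside NP, inside PP, inside NP, inside VP, inside S — 10 brackets in all.

10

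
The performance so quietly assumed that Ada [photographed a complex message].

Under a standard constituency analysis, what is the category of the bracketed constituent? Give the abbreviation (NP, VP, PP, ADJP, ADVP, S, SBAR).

VP

The bracketed span "photographed a complex message" is headed by "photographed", making it a verb phrase (VP).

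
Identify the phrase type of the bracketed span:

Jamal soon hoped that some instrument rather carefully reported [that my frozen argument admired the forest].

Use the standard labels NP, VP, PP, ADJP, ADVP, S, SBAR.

SBAR

"that" is the head of the bracketed span, so the span is a subordinate clause: SBAR.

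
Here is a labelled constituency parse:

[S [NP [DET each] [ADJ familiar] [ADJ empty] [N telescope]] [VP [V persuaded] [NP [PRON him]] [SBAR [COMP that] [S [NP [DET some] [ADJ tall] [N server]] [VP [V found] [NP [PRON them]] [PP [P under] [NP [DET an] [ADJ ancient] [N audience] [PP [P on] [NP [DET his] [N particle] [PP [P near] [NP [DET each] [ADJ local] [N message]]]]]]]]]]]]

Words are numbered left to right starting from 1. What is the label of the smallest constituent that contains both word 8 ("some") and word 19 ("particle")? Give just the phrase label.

S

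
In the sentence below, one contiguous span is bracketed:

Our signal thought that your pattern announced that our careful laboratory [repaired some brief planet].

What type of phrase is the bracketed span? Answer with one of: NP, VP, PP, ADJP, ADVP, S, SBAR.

VP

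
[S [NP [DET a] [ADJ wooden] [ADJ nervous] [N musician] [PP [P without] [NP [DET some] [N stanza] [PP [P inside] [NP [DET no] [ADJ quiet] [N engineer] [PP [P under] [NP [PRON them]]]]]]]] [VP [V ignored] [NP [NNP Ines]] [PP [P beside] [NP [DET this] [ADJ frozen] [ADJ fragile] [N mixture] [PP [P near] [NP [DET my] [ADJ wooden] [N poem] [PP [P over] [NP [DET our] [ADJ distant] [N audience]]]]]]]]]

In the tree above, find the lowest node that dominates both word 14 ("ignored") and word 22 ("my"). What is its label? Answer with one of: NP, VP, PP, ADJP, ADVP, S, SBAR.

VP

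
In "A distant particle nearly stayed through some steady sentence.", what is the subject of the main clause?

a distant particle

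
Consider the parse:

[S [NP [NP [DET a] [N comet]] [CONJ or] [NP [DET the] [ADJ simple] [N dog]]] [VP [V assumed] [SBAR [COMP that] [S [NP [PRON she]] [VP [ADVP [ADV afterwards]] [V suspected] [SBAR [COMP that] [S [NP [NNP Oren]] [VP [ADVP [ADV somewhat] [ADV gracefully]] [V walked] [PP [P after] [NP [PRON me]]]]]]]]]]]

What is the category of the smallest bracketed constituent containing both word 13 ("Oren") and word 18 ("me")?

S

The smallest bracket enclosing both words is [S Oren somewhat gracefully walked after me], so the label is S.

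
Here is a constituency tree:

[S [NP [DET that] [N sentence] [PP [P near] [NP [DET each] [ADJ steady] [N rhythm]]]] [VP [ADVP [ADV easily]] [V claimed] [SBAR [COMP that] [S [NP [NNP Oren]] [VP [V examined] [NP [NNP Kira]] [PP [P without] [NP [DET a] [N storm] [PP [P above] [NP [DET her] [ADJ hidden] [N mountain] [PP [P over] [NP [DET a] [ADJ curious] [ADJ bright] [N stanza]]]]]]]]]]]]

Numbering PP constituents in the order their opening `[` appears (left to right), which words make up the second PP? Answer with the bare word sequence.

without a storm above her hidden mountain over a curious bright stanza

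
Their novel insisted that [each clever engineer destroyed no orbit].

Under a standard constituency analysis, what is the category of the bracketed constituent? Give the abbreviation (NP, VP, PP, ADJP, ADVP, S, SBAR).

S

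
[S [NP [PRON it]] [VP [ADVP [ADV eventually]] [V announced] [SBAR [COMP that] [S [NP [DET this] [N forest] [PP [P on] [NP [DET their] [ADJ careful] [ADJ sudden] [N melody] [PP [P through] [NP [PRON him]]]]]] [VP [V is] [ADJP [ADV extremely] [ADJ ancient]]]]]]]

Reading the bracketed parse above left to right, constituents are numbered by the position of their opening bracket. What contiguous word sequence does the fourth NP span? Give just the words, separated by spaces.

The NP opening brackets appear, in order, over: "it"; "this forest on their careful sudden melody through him"; "their careful sudden melody through him"; "him". The fourth one spans "him".

him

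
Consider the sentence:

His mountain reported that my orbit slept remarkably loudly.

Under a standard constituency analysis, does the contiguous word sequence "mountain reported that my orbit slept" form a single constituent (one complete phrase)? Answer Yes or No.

The smallest constituent containing the whole sequence is the clause [S his mountain reported that my orbit slept remarkably loudly], but the sequence is only part of it — it straddles the boundary between noun phrase "his mountain" and verb phrase "reported that my orbit slept remarkably loudly".

No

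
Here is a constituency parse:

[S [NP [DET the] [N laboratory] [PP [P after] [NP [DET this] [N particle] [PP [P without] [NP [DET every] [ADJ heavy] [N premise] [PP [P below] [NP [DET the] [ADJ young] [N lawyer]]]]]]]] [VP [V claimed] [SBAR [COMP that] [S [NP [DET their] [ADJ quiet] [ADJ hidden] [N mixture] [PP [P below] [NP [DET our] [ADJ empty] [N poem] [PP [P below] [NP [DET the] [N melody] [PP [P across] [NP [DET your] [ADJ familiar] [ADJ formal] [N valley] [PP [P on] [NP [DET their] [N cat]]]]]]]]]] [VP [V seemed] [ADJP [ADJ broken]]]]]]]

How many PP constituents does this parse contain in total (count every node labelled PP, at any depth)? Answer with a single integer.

The PP constituents are: [PP after this particle without every heavy premise below the young lawyer]; [PP without every heavy premise below the young lawyer]; [PP below the young lawyer]; [PP below our empty poem below the melody across your familiar formal valley on their cat]; [PP below the melody across your familiar formal valley on their cat]; [PP across your familiar formal valley on their cat] …. Total: 7.

7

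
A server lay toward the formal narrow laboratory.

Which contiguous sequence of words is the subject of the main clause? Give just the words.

The subject of the main clause is the NP immediately before the verb "lay": "a server".

a server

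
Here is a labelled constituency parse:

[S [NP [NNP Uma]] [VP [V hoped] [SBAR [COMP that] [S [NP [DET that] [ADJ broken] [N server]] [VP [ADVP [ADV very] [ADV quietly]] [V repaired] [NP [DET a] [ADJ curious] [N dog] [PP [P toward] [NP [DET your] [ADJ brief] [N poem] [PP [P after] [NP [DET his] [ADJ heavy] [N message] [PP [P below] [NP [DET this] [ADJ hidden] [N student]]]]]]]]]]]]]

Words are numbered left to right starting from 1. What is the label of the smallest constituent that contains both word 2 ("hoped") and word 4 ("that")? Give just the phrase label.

Both words fall inside [VP hoped that that broken server very quietly repaired a curious dog toward your brief poem after his heavy message below this hidden student] (words 2–24), and no smaller constituent contains them both. Label: VP.

VP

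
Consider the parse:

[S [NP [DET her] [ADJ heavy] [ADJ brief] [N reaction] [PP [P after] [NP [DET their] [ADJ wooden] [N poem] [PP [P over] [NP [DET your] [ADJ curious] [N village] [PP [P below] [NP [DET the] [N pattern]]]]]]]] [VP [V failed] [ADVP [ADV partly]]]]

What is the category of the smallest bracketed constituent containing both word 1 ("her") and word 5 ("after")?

NP

The smallest bracket enclosing both words is [NP her heavy brief reaction after their wooden poem over your curious village below the pattern], so the label is NP.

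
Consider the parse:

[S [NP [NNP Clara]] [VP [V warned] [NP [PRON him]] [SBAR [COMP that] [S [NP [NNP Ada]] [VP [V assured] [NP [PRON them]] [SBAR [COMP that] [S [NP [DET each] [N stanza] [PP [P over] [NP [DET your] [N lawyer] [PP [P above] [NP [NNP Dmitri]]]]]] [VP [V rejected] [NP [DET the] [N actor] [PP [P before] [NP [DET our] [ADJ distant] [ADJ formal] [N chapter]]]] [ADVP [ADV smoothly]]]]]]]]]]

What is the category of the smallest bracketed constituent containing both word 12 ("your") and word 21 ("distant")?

S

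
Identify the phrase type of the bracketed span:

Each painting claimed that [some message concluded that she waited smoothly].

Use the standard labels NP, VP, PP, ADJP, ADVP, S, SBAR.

S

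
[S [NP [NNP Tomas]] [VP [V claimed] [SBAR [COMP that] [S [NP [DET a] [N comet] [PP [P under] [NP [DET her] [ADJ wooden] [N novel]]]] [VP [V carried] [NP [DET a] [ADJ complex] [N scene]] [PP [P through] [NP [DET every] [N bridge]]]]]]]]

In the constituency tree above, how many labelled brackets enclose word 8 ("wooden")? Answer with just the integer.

8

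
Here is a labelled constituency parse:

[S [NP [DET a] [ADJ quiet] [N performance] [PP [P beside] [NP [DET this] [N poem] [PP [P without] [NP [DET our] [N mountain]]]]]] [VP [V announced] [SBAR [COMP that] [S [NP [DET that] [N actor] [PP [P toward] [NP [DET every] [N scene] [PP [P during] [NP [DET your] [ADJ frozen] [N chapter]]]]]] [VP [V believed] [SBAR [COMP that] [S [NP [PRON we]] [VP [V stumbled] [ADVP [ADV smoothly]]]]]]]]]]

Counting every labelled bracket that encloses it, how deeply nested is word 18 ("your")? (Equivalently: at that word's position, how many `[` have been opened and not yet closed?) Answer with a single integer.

Counting open brackets not yet closed at "your": [S [VP [SBAR [S [NP [PP [NP [PP [NP [DET = 10.

10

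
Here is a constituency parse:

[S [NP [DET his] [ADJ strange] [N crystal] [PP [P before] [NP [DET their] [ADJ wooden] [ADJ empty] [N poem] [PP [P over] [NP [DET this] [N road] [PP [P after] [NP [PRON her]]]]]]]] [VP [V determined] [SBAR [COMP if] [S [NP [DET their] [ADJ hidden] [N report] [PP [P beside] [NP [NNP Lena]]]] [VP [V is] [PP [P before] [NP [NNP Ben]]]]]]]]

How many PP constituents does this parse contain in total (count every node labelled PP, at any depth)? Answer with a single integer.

5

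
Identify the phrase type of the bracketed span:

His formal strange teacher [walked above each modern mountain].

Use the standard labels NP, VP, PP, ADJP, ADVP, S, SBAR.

The bracketed span "walked above each modern mountain" is headed by "walked", making it a verb phrase (VP).

VP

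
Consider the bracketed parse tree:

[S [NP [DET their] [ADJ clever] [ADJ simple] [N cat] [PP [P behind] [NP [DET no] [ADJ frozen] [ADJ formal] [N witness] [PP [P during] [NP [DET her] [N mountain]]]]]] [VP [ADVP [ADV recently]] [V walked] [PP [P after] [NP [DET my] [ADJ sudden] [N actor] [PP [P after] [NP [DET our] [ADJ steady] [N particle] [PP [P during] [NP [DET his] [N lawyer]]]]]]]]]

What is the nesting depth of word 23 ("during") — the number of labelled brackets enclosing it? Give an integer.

Counting open brackets not yet closed at "during": [S [VP [PP [NP [PP [NP [PP [P = 8.

8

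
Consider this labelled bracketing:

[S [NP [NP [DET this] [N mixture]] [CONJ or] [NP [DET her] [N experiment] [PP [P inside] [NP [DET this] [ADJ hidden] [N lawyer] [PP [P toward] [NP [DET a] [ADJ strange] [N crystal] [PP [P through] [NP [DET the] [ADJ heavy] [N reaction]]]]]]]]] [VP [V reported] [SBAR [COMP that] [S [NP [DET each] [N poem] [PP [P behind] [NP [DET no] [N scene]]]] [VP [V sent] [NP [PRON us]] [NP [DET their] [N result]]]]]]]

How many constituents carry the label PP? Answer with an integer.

Scanning left to right, an opening `[PP` appears at word positions 6, 10, 14, 22 — 4 in total.

4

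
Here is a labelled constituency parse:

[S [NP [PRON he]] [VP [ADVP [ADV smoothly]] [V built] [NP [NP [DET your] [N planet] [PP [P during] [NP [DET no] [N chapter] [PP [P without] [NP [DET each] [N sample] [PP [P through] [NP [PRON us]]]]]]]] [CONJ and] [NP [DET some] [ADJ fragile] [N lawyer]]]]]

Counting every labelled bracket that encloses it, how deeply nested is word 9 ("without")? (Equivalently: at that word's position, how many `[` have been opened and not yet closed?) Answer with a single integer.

8

Counting open brackets not yet closed at "without": [S [VP [NP [NP [PP [NP [PP [P = 8.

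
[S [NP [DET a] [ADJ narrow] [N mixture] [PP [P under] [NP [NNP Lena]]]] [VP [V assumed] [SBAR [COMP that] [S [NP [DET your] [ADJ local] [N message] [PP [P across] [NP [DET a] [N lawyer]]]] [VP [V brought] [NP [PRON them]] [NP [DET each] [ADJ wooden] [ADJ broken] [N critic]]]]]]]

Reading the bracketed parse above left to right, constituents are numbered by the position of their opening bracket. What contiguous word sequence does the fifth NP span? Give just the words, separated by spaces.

them

In left-to-right order the NP constituents are "a narrow mixture under Lena"; "Lena"; "your local message across a lawyer"; "a lawyer"; "them"; "each wooden broken critic". Number 5 is "them".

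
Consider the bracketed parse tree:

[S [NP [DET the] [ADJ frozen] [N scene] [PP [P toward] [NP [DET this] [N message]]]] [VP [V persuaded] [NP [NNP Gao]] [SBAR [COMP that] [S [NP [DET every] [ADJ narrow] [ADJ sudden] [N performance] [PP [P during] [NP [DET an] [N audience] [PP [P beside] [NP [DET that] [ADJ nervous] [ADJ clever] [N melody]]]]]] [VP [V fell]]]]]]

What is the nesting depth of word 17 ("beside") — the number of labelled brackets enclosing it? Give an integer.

Counting open brackets not yet closed at "beside": [S [VP [SBAR [S [NP [PP [NP [PP [P = 9.

9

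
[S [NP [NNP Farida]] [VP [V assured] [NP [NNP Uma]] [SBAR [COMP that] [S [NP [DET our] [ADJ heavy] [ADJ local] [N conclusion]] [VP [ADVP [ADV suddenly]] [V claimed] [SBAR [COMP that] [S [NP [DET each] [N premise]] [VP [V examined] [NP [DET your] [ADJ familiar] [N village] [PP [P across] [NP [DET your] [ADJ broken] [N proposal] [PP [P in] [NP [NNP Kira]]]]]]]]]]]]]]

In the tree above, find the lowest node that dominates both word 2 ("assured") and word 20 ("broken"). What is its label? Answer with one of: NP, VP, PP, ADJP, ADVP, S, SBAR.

VP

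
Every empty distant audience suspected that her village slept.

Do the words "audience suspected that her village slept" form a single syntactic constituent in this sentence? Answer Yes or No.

The smallest constituent containing the whole sequence is the clause [S every empty distant audience suspected that her village slept], but the sequence is only part of it — it straddles the boundary between noun phrase "every empty distant audience" and verb phrase "suspected that her village slept".

No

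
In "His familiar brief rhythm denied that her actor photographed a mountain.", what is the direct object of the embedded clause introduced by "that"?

The verb of the embedded clause introduced by "that" is "photographed"; its direct object is the NP "a mountain".

a mountain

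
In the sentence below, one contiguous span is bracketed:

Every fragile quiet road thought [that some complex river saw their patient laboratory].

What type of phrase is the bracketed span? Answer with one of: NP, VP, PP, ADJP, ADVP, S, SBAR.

SBAR

The span is built around the complementizer "that" — a subordinate clause (SBAR).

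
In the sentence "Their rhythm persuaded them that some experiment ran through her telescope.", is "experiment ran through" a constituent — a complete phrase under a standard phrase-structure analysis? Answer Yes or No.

The smallest constituent containing the whole sequence is the clause [S some experiment ran through her telescope], but the sequence is only part of it — it straddles the boundary between noun phrase "some experiment" and verb phrase "ran through her telescope".

No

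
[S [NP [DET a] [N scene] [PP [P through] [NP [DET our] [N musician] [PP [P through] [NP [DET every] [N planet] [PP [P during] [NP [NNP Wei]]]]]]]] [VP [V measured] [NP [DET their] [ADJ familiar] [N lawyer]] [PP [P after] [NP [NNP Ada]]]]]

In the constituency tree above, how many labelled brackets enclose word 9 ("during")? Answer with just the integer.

8

Path from the root down to the word: S → NP → PP → NP → PP → NP → PP → P. That is 8 enclosing brackets.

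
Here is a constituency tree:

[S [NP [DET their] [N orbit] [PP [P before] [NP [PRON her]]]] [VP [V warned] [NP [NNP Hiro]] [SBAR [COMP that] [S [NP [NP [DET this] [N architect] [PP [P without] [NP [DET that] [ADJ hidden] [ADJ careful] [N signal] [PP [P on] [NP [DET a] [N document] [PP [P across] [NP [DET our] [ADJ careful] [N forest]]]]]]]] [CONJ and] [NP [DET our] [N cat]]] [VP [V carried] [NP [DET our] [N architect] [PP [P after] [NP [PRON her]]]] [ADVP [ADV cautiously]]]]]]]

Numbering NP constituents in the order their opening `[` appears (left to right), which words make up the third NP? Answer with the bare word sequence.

Hiro

Opening `[NP` markers occur at word positions 1, 4, 6, 8, 8, 11, 16, 19, 23, 26, 29; the third of these opens the constituent [NP Hiro].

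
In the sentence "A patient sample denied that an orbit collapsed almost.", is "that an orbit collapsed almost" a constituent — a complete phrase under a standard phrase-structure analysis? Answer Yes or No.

Yes

These words form the whole subordinate clause headed by "that", so yes — one constituent.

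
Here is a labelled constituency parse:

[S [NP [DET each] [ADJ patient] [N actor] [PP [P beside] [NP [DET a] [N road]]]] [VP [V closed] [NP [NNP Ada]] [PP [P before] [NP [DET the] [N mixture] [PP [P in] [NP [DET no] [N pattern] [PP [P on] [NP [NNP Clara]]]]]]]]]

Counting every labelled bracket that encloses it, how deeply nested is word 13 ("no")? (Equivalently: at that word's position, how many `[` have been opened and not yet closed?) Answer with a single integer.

7

Path from the root down to the word: S → VP → PP → NP → PP → NP → DET. That is 7 enclosing brackets.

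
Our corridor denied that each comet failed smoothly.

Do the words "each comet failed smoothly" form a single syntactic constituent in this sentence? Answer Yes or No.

Yes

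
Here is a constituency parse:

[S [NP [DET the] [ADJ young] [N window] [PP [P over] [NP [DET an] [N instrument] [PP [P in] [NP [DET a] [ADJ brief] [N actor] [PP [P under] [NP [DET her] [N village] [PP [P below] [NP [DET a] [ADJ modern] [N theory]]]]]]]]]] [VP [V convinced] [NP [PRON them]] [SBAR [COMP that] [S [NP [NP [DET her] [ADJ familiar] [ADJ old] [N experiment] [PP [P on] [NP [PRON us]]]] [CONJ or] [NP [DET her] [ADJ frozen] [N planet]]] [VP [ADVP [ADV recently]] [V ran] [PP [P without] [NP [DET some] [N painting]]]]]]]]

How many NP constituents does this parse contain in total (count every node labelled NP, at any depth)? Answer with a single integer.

11

Listing each NP by its span: [NP the young window over an instrument in a brief actor under her village below a modern theory]; [NP an instrument in a brief actor under her village below a modern theory]; [NP a brief actor under her village below a modern theory]; [NP her village below a modern theory]; [NP a modern theory]; [NP them] … — that makes 11.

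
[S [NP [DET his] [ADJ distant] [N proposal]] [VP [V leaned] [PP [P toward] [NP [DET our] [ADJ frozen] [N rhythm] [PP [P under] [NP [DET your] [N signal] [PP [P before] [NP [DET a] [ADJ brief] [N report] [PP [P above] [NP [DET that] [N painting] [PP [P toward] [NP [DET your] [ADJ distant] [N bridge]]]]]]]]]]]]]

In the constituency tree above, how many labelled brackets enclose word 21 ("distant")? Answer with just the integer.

13

Path from the root down to the word: S → VP → PP → NP → PP → NP → PP → NP → PP → NP → PP → NP → ADJ. That is 13 enclosing brackets.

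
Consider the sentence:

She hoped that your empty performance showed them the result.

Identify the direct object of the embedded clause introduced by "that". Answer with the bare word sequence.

the result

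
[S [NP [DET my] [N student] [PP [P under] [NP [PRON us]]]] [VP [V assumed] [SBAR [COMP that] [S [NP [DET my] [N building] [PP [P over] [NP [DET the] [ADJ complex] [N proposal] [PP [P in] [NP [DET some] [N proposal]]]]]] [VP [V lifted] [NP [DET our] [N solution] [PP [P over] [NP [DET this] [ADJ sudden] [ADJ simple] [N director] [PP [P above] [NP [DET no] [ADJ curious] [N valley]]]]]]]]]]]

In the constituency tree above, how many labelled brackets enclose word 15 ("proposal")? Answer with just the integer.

Counting open brackets not yet closed at "proposal": [S [VP [SBAR [S [NP [PP [NP [PP [NP [N = 10.

10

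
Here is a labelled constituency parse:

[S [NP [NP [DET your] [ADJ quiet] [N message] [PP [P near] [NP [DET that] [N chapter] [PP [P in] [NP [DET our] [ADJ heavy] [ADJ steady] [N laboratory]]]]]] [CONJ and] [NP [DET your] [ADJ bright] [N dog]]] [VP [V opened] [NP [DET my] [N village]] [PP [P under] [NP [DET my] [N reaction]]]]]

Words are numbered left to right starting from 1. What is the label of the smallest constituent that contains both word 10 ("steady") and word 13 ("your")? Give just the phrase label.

The smallest bracket enclosing both words is [NP your quiet message near that chapter in our heavy steady laboratory and your bright dog], so the label is NP.

NP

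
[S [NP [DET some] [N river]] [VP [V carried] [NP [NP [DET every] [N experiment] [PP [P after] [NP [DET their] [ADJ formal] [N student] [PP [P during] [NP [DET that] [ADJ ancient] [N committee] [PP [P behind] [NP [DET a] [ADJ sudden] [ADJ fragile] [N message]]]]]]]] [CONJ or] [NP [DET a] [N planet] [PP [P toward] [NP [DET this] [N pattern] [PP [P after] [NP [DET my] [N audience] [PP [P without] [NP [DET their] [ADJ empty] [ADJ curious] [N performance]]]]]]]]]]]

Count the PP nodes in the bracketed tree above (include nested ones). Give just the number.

6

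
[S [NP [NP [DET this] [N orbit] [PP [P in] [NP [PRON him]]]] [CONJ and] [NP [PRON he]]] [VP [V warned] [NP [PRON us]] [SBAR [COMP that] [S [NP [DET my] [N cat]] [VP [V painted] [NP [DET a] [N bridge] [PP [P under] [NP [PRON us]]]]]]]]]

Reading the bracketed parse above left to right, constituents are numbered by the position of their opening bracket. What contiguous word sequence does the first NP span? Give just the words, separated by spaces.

this orbit in him and he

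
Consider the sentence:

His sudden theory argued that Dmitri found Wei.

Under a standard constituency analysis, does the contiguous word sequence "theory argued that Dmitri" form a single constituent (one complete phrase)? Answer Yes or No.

No

"theory" belongs to the noun phrase "his sudden theory" while "Dmitri" belongs to the verb phrase "argued that Dmitri found Wei"; a span that runs across that boundary is not a single phrase.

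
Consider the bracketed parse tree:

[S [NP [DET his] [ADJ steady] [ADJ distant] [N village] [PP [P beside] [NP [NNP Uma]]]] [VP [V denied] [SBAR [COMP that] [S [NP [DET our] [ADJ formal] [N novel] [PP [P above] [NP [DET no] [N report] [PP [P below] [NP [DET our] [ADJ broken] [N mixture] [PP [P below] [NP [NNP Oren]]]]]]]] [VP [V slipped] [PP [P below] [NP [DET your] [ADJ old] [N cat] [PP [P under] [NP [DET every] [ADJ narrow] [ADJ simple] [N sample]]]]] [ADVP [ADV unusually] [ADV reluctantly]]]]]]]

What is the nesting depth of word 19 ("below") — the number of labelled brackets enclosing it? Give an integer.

11

Counting open brackets not yet closed at "below": [S [VP [SBAR [S [NP [PP [NP [PP [NP [PP [P = 11.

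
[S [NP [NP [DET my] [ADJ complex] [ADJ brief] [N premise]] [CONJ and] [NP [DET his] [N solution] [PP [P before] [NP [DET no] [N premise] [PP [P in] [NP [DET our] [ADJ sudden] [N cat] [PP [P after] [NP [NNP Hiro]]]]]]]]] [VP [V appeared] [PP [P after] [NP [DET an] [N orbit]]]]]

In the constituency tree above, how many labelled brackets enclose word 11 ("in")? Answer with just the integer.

7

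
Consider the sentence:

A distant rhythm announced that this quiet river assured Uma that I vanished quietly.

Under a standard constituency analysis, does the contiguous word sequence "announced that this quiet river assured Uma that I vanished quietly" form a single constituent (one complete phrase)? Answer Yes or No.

Yes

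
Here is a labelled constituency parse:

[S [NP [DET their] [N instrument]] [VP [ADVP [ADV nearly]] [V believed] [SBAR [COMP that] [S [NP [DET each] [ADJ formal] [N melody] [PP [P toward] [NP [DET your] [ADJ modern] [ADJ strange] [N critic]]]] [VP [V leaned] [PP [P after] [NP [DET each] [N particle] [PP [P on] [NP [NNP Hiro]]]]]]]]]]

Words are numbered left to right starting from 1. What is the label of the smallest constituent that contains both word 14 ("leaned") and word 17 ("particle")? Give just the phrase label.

VP

Both words fall inside [VP leaned after each particle on Hiro] (words 14–19), and no smaller constituent contains them both. Label: VP.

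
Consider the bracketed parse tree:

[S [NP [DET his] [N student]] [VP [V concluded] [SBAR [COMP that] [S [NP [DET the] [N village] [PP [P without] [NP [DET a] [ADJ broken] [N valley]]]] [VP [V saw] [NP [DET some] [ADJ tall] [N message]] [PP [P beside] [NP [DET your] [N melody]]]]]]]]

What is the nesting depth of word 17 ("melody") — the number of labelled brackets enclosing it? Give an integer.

8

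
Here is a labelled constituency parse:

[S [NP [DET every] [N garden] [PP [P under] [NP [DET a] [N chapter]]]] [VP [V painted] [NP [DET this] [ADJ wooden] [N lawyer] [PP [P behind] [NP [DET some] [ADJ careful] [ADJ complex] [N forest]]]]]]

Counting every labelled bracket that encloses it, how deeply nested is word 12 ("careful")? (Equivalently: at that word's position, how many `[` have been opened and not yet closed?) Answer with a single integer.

Counting open brackets not yet closed at "careful": [S [VP [NP [PP [NP [ADJ = 6.

6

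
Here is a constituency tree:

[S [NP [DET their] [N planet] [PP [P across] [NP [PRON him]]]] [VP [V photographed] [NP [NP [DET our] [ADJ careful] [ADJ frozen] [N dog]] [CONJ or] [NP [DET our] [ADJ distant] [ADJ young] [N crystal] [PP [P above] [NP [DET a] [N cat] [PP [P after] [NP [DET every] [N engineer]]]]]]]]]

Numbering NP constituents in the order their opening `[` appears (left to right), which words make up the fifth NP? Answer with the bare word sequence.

Opening `[NP` markers occur at word positions 1, 4, 6, 6, 11, 16, 19; the fifth of these opens the constituent [NP our distant young crystal above a cat after every engineer].

our distant young crystal above a cat after every engineer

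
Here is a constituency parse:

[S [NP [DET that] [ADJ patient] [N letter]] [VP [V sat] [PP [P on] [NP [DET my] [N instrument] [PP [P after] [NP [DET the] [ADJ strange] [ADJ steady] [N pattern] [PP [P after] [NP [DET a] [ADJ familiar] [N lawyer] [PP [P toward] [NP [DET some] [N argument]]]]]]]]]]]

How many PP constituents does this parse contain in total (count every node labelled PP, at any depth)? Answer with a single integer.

4

Scanning left to right, an opening `[PP` appears at word positions 5, 8, 13, 17 — 4 in total.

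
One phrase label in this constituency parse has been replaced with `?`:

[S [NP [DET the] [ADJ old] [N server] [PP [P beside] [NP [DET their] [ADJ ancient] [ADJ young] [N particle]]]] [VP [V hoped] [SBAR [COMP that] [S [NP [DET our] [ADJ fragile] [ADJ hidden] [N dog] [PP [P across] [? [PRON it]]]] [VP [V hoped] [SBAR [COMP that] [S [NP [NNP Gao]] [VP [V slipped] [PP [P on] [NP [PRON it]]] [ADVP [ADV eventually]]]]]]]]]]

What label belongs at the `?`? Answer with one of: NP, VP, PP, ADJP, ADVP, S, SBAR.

NP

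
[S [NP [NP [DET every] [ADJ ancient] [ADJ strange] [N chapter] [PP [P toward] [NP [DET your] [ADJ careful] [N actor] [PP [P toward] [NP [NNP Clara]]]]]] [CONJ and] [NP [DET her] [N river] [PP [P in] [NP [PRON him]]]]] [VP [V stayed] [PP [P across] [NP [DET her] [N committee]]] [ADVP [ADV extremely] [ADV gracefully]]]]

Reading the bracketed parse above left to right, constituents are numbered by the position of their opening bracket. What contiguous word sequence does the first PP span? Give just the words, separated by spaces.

Opening `[PP` markers occur at word positions 5, 9, 14, 17; the first of these opens the constituent [PP toward your careful actor toward Clara].

toward your careful actor toward Clara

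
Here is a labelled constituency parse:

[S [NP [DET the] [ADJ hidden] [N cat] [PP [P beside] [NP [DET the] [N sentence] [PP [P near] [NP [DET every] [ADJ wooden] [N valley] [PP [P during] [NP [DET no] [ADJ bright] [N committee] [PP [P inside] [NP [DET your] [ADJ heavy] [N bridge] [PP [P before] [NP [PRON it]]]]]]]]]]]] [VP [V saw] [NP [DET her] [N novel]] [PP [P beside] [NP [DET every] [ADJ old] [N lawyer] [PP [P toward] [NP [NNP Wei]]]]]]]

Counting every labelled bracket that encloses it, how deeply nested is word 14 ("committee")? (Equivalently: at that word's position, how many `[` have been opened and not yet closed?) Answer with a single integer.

9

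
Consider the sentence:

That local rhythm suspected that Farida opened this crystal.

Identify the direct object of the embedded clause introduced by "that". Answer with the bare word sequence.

this crystal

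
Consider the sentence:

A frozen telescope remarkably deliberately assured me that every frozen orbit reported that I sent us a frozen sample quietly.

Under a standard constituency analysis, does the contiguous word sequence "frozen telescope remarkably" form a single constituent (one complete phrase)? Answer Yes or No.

No

The sequence begins inside the noun phrase "a frozen telescope" and ends inside the verb phrase "remarkably deliberately assured me that every frozen orbit reported that I sent us a frozen sample quietly"; it crosses a phrase boundary, so no single node in the tree spans exactly those words.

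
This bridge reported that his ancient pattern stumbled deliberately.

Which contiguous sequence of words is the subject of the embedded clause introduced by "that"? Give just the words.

his ancient pattern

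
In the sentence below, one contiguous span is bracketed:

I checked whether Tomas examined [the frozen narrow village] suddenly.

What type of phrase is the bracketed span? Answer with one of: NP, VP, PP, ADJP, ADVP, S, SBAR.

"village" is the head of the bracketed span, so the span is a noun phrase: NP.

NP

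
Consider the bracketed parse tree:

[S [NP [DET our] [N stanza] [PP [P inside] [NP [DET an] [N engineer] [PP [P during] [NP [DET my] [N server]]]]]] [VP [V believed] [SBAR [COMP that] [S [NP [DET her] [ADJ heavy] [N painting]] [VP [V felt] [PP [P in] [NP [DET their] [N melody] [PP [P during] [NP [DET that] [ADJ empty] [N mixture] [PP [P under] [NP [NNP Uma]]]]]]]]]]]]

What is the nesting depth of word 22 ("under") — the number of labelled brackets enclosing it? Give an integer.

11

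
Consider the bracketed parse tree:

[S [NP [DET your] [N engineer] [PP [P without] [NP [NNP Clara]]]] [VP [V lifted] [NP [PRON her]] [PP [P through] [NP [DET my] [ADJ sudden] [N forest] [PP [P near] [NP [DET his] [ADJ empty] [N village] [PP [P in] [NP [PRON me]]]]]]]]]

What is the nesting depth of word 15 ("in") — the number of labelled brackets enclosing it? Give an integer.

Path from the root down to the word: S → VP → PP → NP → PP → NP → PP → P. That is 8 enclosing brackets.

8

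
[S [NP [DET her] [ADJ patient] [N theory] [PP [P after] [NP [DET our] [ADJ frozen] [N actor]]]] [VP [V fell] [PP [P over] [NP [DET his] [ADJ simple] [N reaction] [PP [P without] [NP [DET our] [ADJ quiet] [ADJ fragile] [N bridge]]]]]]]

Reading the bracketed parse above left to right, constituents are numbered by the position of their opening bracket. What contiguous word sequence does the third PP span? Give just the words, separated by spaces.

without our quiet fragile bridge

The PP opening brackets appear, in order, over: "after our frozen actor"; "over his simple reaction without our quiet fragile bridge"; "without our quiet fragile bridge". The third one spans "without our quiet fragile bridge".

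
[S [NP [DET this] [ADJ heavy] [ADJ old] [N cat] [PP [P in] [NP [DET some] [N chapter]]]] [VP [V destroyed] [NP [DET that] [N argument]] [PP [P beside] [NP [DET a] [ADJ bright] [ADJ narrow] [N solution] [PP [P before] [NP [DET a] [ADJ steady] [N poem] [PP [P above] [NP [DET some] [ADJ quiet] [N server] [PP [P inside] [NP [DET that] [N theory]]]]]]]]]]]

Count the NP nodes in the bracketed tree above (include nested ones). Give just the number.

7

Scanning left to right, an opening `[NP` appears at word positions 1, 6, 9, 12, 17, 21, 25 — 7 in total.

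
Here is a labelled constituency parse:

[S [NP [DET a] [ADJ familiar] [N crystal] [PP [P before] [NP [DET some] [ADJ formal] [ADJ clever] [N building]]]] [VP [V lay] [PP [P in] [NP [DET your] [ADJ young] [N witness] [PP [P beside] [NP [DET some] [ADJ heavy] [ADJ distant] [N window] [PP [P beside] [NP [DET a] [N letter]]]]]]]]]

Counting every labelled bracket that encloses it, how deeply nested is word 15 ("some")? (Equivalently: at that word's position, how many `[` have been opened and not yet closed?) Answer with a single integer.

7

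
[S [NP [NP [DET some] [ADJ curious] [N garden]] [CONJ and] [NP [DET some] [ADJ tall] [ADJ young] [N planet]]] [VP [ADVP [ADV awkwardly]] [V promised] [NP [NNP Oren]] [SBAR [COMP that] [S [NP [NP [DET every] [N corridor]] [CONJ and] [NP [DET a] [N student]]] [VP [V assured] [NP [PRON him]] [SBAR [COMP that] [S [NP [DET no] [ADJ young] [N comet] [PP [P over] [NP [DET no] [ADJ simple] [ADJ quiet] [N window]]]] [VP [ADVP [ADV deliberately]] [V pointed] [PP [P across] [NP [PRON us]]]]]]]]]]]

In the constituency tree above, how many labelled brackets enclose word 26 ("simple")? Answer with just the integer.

11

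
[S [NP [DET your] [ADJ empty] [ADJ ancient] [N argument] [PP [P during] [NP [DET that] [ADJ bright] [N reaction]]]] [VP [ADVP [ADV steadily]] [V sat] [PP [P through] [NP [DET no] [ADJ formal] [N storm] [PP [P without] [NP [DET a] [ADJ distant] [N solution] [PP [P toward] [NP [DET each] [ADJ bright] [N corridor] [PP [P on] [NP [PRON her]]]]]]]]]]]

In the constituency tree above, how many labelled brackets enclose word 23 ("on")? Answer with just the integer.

10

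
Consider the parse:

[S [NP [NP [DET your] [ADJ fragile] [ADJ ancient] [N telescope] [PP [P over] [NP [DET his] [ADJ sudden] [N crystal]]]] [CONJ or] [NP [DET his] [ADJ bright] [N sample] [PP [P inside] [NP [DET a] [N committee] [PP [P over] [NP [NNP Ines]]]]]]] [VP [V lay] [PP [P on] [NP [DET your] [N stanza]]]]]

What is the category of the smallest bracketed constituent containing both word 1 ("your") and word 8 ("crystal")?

Both words fall inside [NP your fragile ancient telescope over his sudden crystal] (words 1–8), and no smaller constituent contains them both. Label: NP.

NP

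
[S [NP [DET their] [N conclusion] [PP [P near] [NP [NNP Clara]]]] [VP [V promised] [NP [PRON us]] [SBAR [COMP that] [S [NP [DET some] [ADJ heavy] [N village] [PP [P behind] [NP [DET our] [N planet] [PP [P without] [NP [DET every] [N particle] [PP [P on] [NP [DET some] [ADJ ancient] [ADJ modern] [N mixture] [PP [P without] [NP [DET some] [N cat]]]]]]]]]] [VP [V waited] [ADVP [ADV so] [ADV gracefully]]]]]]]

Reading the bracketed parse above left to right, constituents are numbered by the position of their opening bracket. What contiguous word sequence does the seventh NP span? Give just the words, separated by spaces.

Opening `[NP` markers occur at word positions 1, 4, 6, 8, 12, 15, 18, 23; the seventh of these opens the constituent [NP some ancient modern mixture without some cat].

some ancient modern mixture without some cat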